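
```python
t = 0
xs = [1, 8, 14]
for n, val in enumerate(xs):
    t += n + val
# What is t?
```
Trace:
  t=0
  t=1, n=0, val=1
  t=10, n=1, val=8
  t=26, n=2, val=14

Final answer: 26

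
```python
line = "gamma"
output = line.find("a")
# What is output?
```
Trace:
  line='gamma'
  line='gamma', output=1

Final answer: 1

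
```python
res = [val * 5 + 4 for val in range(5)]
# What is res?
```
Trace:
  val=0
  val=1
  val=2
  val=3
  val=4
  res=[4, 9, 14, 19, 24]

Final answer: [4, 9, 14, 19, 24]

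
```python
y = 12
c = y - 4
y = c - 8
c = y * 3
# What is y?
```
Trace:
  y=12
  y=12, c=8
  y=0, c=8
  y=0, c=0

Final answer: 0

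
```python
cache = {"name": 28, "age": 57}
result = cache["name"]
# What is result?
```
Trace:
  cache={'name': 28, 'age': 57}
  cache={'name': 28, 'age': 57}, result=28

Final answer: 28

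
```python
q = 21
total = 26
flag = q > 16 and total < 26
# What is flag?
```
Trace:
  q=21
  q=21, total=26
  q=21, total=26, flag=False

Final answer: False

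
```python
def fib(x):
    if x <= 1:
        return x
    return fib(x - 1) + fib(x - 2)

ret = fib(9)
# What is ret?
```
Call trace (a repeated sub-call is expanded the first time; later identical calls just restate its return value):
fib(x=9)
  fib(x=8)
    fib(x=7)
      fib(x=6)
        fib(x=5)
          fib(x=4)
            fib(x=3)
              fib(x=2)
                fib(x=1)
                -> return 1
                fib(x=0)
                -> return 0
              -> return 1
              fib(x=1)
              -> return 1
            -> return 2
            fib(x=2) -> return 1  (same call as traced above)
          -> return 3
          fib(x=3) -> return 2  (same call as traced above)
        -> return 5
        fib(x=4) -> return 3  (same call as traced above)
      -> return 8
      fib(x=5) -> return 5  (same call as traced above)
    -> return 13
    fib(x=6) -> return 8  (same call as traced above)
  -> return 21
  fib(x=7) -> return 13  (same call as traced above)
-> return 34

Final answer: 34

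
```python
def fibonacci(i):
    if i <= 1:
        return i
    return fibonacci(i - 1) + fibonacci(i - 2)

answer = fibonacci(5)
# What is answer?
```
Call trace (a repeated sub-call is expanded the first time; later identical calls just restate its return value):
fibonacci(i=5)
  fibonacci(i=4)
    fibonacci(i=3)
      fibonacci(i=2)
        fibonacci(i=1)
        -> return 1
        fibonacci(i=0)
        -> return 0
      -> return 1
      fibonacci(i=1)
      -> return 1
    -> return 2
    fibonacci(i=2) -> return 1  (same call as traced above)
  -> return 3
  fibonacci(i=3) -> return 2  (same call as traced above)
-> return 5

Final answer: 5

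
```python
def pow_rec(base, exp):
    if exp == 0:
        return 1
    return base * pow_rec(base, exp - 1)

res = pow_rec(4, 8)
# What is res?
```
Call trace:
pow_rec(base=4, exp=8)
  pow_rec(base=4, exp=7)
    pow_rec(base=4, exp=6)
      pow_rec(base=4, exp=5)
        pow_rec(base=4, exp=4)
          pow_rec(base=4, exp=3)
            pow_rec(base=4, exp=2)
              pow_rec(base=4, exp=1)
                pow_rec(base=4, exp=0)
                -> return 1
              -> return 4
            -> return 16
          -> return 64
        -> return 256
      -> return 1024
    -> return 4096
  -> return 16384
-> return 65536

Final answer: 65536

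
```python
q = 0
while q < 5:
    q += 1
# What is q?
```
Trace:
  q=0
  q=1
  q=2
  q=3
  q=4
  q=5

Final answer: 5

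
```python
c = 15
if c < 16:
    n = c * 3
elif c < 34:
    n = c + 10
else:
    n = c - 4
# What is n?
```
Trace:
  c=15
  c=15, n=45

Final answer: 45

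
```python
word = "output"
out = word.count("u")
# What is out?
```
Trace:
  word='output'
  word='output', out=2

Final answer: 2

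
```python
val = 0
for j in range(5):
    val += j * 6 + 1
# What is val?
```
Trace:
  val=0
  val=1, j=0
  val=8, j=1
  val=21, j=2
  val=40, j=3
  val=65, j=4

Final answer: 65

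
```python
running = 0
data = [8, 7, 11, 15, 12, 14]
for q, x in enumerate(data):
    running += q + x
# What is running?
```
Trace:
  running=0
  running=8, q=0, x=8
  running=16, q=1, x=7
  running=29, q=2, x=11
  running=47, q=3, x=15
  running=63, q=4, x=12
  running=82, q=5, x=14

Final answer: 82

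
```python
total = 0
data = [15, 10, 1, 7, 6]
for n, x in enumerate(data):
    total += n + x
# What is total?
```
Trace:
  total=0
  total=15, n=0, x=15
  total=26, n=1, x=10
  total=29, n=2, x=1
  total=39, n=3, x=7
  total=49, n=4, x=6

Final answer: 49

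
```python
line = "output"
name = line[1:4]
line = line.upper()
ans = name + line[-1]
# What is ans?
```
Trace:
  line='output'
  line='output', name='utp'
  line='OUTPUT', name='utp'
  line='OUTPUT', name='utp', ans='utpT'

Final answer: 'utpT'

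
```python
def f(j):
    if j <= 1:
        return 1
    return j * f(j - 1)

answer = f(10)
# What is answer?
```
Call trace:
f(j=10)
  f(j=9)
    f(j=8)
      f(j=7)
        f(j=6)
          f(j=5)
            f(j=4)
              f(j=3)
                f(j=2)
                  f(j=1)
                  -> return 1
                -> return 2
              -> return 6
            -> return 24
          -> return 120
        -> return 720
      -> return 5040
    -> return 40320
  -> return 362880
-> return 3628800

Final answer: 3628800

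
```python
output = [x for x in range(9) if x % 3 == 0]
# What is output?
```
Trace:
  x=0
  x=1
  x=2
  x=3
  x=4
  x=5
  x=6
  x=7
  x=8
  output=[0, 3, 6]

Final answer: [0, 3, 6]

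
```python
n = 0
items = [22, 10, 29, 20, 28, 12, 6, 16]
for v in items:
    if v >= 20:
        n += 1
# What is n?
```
Trace:
  n=0
  n=1, v=22
  n=1, v=10
  n=2, v=29
  n=3, v=20
  n=4, v=28
  n=4, v=12
  n=4, v=6
  n=4, v=16

Final answer: 4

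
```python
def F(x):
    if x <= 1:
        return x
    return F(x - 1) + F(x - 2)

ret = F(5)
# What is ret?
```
Call trace (a repeated sub-call is expanded the first time; later identical calls just restate its return value):
F(x=5)
  F(x=4)
    F(x=3)
      F(x=2)
        F(x=1)
        -> return 1
        F(x=0)
        -> return 0
      -> return 1
      F(x=1)
      -> return 1
    -> return 2
    F(x=2) -> return 1  (same call as traced above)
  -> return 3
  F(x=3) -> return 2  (same call as traced above)
-> return 5

Final answer: 5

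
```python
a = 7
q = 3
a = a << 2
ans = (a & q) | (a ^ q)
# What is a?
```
Trace:
  a=7
  a=7, q=3
  a=28, q=3
  a=28, q=3, ans=31

Final answer: 28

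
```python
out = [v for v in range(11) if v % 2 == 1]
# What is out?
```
Trace:
  v=0
  v=1
  v=2
  v=3
  v=4
  v=5
  v=6
  v=7
  v=8
  v=9
  v=10
  out=[1, 3, 5, 7, 9]

Final answer: [1, 3, 5, 7, 9]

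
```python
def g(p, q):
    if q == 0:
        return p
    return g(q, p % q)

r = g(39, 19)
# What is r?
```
Call trace:
g(p=39, q=19)
  g(p=19, q=1)
    g(p=1, q=0)
    -> return 1
  -> return 1
-> return 1

Final answer: 1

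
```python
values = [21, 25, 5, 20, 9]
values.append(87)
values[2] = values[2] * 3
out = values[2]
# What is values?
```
Trace:
  values=[21, 25, 5, 20, 9]
  values=[21, 25, 5, 20, 9, 87]
  values=[21, 25, 15, 20, 9, 87]
  values=[21, 25, 15, 20, 9, 87], out=15

Final answer: [21, 25, 15, 20, 9, 87]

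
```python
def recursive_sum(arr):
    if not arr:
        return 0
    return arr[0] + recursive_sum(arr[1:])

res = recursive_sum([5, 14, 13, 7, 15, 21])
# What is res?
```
Call trace:
recursive_sum(arr=[5, 14, 13, 7, 15, 21])
  recursive_sum(arr=[14, 13, 7, 15, 21])
    recursive_sum(arr=[13, 7, 15, 21])
      recursive_sum(arr=[7, 15, 21])
        recursive_sum(arr=[15, 21])
          recursive_sum(arr=[21])
            recursive_sum(arr=[])
            -> return 0
          -> return 21
        -> return 36
      -> return 43
    -> return 56
  -> return 70
-> return 75

Final answer: 75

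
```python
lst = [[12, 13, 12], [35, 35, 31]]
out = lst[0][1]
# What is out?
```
Trace:
  lst=[[12, 13, 12], [35, 35, 31]]
  lst=[[12, 13, 12], [35, 35, 31]], out=13

Final answer: 13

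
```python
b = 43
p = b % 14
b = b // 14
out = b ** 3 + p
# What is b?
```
Trace:
  b=43
  b=43, p=1
  b=3, p=1
  b=3, p=1, out=28

Final answer: 3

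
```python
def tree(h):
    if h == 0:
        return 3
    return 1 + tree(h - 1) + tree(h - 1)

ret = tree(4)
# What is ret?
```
Call trace (a repeated sub-call is expanded the first time; later identical calls just restate its return value):
tree(h=4)
  tree(h=3)
    tree(h=2)
      tree(h=1)
        tree(h=0)
        -> return 3
        tree(h=0)
        -> return 3
      -> return 7
      tree(h=1) -> return 7  (same call as traced above)
    -> return 15
    tree(h=2) -> return 15  (same call as traced above)
  -> return 31
  tree(h=3) -> return 31  (same call as traced above)
-> return 63

Final answer: 63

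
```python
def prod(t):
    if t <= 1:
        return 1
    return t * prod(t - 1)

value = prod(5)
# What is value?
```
Call trace:
prod(t=5)
  prod(t=4)
    prod(t=3)
      prod(t=2)
        prod(t=1)
        -> return 1
      -> return 2
    -> return 6
  -> return 24
-> return 120

Final answer: 120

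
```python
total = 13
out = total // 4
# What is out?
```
Trace:
  total=13
  total=13, out=3

Final answer: 3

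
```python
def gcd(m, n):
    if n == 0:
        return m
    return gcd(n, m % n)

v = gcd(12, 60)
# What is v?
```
Call trace:
gcd(m=12, n=60)
  gcd(m=60, n=12)
    gcd(m=12, n=0)
    -> return 12
  -> return 12
-> return 12

Final answer: 12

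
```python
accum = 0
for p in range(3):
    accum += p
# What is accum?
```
Trace:
  accum=0
  accum=0, p=0
  accum=1, p=1
  accum=3, p=2

Final answer: 3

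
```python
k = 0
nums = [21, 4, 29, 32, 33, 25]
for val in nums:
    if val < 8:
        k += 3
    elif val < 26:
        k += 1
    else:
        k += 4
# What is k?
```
Trace:
  k=0
  k=1, val=21
  k=4, val=4
  k=8, val=29
  k=12, val=32
  k=16, val=33
  k=17, val=25

Final answer: 17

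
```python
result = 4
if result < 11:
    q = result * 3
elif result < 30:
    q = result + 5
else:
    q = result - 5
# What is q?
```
Trace:
  result=4
  result=4, q=12

Final answer: 12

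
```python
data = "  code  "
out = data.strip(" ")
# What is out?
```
Trace:
  data='  code  '
  data='  code  ', out='code'

Final answer: 'code'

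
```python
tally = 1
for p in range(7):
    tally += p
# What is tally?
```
Trace:
  tally=1
  tally=1, p=0
  tally=2, p=1
  tally=4, p=2
  tally=7, p=3
  tally=11, p=4
  tally=16, p=5
  tally=22, p=6

Final answer: 22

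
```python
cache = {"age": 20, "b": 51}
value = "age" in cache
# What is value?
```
Trace:
  cache={'age': 20, 'b': 51}
  cache={'age': 20, 'b': 51}, value=True

Final answer: True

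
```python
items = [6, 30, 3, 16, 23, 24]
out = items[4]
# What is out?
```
Trace:
  items=[6, 30, 3, 16, 23, 24]
  items=[6, 30, 3, 16, 23, 24], out=23

Final answer: 23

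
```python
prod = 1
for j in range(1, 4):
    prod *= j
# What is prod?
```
Trace:
  prod=1
  prod=1, j=1
  prod=2, j=2
  prod=6, j=3

Final answer: 6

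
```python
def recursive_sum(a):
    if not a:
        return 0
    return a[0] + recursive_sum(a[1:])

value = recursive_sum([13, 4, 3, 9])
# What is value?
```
Call trace:
recursive_sum(a=[13, 4, 3, 9])
  recursive_sum(a=[4, 3, 9])
    recursive_sum(a=[3, 9])
      recursive_sum(a=[9])
        recursive_sum(a=[])
        -> return 0
      -> return 9
    -> return 12
  -> return 16
-> return 29

Final answer: 29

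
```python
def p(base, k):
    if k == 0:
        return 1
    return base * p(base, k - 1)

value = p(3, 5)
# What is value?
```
Call trace:
p(base=3, k=5)
  p(base=3, k=4)
    p(base=3, k=3)
      p(base=3, k=2)
        p(base=3, k=1)
          p(base=3, k=0)
          -> return 1
        -> return 3
      -> return 9
    -> return 27
  -> return 81
-> return 243

Final answer: 243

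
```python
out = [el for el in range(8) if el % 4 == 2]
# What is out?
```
Trace:
  el=0
  el=1
  el=2
  el=3
  el=4
  el=5
  el=6
  el=7
  out=[2, 6]

Final answer: [2, 6]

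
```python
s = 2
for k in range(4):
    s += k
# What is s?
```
Trace:
  s=2
  s=2, k=0
  s=3, k=1
  s=5, k=2
  s=8, k=3

Final answer: 8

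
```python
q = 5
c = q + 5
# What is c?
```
Trace:
  q=5
  q=5, c=10

Final answer: 10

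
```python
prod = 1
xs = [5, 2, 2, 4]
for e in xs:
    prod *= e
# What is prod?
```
Trace:
  prod=1
  prod=5, e=5
  prod=10, e=2
  prod=20, e=2
  prod=80, e=4

Final answer: 80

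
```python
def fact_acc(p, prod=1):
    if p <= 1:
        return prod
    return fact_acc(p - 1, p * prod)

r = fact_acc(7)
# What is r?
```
Call trace:
fact_acc(p=7, prod=1)
  fact_acc(p=6, prod=7)
    fact_acc(p=5, prod=42)
      fact_acc(p=4, prod=210)
        fact_acc(p=3, prod=840)
          fact_acc(p=2, prod=2520)
            fact_acc(p=1, prod=5040)
            -> return 5040
          -> return 5040
        -> return 5040
      -> return 5040
    -> return 5040
  -> return 5040
-> return 5040

Final answer: 5040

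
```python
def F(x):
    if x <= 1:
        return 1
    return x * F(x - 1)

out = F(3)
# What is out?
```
Call trace:
F(x=3)
  F(x=2)
    F(x=1)
    -> return 1
  -> return 2
-> return 6

Final answer: 6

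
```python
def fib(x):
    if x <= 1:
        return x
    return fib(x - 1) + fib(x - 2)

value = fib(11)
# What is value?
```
Call trace (a repeated sub-call is expanded the first time; later identical calls just restate its return value):
fib(x=11)
  fib(x=10)
    fib(x=9)
      fib(x=8)
        fib(x=7)
          fib(x=6)
            fib(x=5)
              fib(x=4)
                fib(x=3)
                  fib(x=2)
                    fib(x=1)
                    -> return 1
                    fib(x=0)
                    -> return 0
                  -> return 1
                  fib(x=1)
                  -> return 1
                -> return 2
                fib(x=2) -> return 1  (same call as traced above)
              -> return 3
              fib(x=3) -> return 2  (same call as traced above)
            -> return 5
            fib(x=4) -> return 3  (same call as traced above)
          -> return 8
          fib(x=5) -> return 5  (same call as traced above)
        -> return 13
        fib(x=6) -> return 8  (same call as traced above)
      -> return 21
      fib(x=7) -> return 13  (same call as traced above)
    -> return 34
    fib(x=8) -> return 21  (same call as traced above)
  -> return 55
  fib(x=9) -> return 34  (same call as traced above)
-> return 89

Final answer: 89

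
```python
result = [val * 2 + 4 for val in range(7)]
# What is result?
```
Trace:
  val=0
  val=1
  val=2
  val=3
  val=4
  val=5
  val=6
  result=[4, 6, 8, 10, 12, 14, 16]

Final answer: [4, 6, 8, 10, 12, 14, 16]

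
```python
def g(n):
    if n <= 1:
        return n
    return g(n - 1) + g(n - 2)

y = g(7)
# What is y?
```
Call trace (a repeated sub-call is expanded the first time; later identical calls just restate its return value):
g(n=7)
  g(n=6)
    g(n=5)
      g(n=4)
        g(n=3)
          g(n=2)
            g(n=1)
            -> return 1
            g(n=0)
            -> return 0
          -> return 1
          g(n=1)
          -> return 1
        -> return 2
        g(n=2) -> return 1  (same call as traced above)
      -> return 3
      g(n=3) -> return 2  (same call as traced above)
    -> return 5
    g(n=4) -> return 3  (same call as traced above)
  -> return 8
  g(n=5) -> return 5  (same call as traced above)
-> return 13

Final answer: 13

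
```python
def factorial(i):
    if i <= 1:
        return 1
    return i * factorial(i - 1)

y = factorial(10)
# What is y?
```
Call trace:
factorial(i=10)
  factorial(i=9)
    factorial(i=8)
      factorial(i=7)
        factorial(i=6)
          factorial(i=5)
            factorial(i=4)
              factorial(i=3)
                factorial(i=2)
                  factorial(i=1)
                  -> return 1
                -> return 2
              -> return 6
            -> return 24
          -> return 120
        -> return 720
      -> return 5040
    -> return 40320
  -> return 362880
-> return 3628800

Final answer: 3628800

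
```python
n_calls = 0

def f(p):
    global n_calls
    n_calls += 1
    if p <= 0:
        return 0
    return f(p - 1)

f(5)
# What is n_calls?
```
Call trace:
f(p=5)
  f(p=4)
    f(p=3)
      f(p=2)
        f(p=1)
          f(p=0)
          -> return 0
        -> return 0
      -> return 0
    -> return 0
  -> return 0
-> return 0

n_calls is incremented once per call. f is entered once for each p = 5, 4, 3, 2, 1, 0 (the p <= 0 call returns without recursing), i.e. 5 + 1 calls.
n_calls = 6

Final answer: 6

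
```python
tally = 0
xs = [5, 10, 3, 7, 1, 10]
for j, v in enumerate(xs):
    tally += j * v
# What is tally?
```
Trace:
  tally=0
  tally=0, j=0, v=5
  tally=10, j=1, v=10
  tally=16, j=2, v=3
  tally=37, j=3, v=7
  tally=41, j=4, v=1
  tally=91, j=5, v=10

Final answer: 91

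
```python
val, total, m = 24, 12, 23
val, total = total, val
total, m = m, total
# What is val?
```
Trace:
  val=24, total=12, m=23
  val=12, total=24, m=23
  val=12, total=23, m=24

Final answer: 12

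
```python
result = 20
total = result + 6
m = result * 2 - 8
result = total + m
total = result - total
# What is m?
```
Trace:
  result=20
  result=20, total=26
  result=20, total=26, m=32
  result=58, total=26, m=32
  result=58, total=32, m=32

Final answer: 32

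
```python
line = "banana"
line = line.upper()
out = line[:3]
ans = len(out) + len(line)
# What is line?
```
Trace:
  line='banana'
  line='BANANA'
  line='BANANA', out='BAN'
  line='BANANA', out='BAN', ans=9

Final answer: 'BANANA'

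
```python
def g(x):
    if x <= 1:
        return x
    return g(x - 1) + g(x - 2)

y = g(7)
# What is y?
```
Call trace (a repeated sub-call is expanded the first time; later identical calls just restate its return value):
g(x=7)
  g(x=6)
    g(x=5)
      g(x=4)
        g(x=3)
          g(x=2)
            g(x=1)
            -> return 1
            g(x=0)
            -> return 0
          -> return 1
          g(x=1)
          -> return 1
        -> return 2
        g(x=2) -> return 1  (same call as traced above)
      -> return 3
      g(x=3) -> return 2  (same call as traced above)
    -> return 5
    g(x=4) -> return 3  (same call as traced above)
  -> return 8
  g(x=5) -> return 5  (same call as traced above)
-> return 13

Final answer: 13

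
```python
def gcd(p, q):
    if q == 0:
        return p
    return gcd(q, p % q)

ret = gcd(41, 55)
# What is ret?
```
Call trace:
gcd(p=41, q=55)
  gcd(p=55, q=41)
    gcd(p=41, q=14)
      gcd(p=14, q=13)
        gcd(p=13, q=1)
          gcd(p=1, q=0)
          -> return 1
        -> return 1
      -> return 1
    -> return 1
  -> return 1
-> return 1

Final answer: 1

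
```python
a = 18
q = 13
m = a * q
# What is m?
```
Trace:
  a=18
  a=18, q=13
  a=18, q=13, m=234

Final answer: 234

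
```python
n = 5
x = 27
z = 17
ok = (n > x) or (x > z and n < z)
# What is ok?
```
Trace:
  n=5
  n=5, x=27
  n=5, x=27, z=17
  n=5, x=27, z=17, ok=True

Final answer: True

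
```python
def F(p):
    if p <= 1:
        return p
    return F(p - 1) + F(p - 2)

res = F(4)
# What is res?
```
Call trace (a repeated sub-call is expanded the first time; later identical calls just restate its return value):
F(p=4)
  F(p=3)
    F(p=2)
      F(p=1)
      -> return 1
      F(p=0)
      -> return 0
    -> return 1
    F(p=1)
    -> return 1
  -> return 2
  F(p=2) -> return 1  (same call as traced above)
-> return 3

Final answer: 3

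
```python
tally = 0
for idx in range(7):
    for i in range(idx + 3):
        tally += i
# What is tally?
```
Trace:
  tally=0
  tally=0, idx=0, i=0
  tally=1, idx=0, i=1
  tally=3, idx=0, i=2
  tally=3, idx=1, i=0
  tally=4, idx=1, i=1
  tally=6, idx=1, i=2
  tally=9, idx=1, i=3
  tally=9, idx=2, i=0
  tally=10, idx=2, i=1
  tally=12, idx=2, i=2
  tally=15, idx=2, i=3
  tally=19, idx=2, i=4
  tally=19, idx=3, i=0
  tally=20, idx=3, i=1
  tally=22, idx=3, i=2
  tally=25, idx=3, i=3
  tally=29, idx=3, i=4
  tally=34, idx=3, i=5
  tally=34, idx=4, i=0
  tally=35, idx=4, i=1
  tally=37, idx=4, i=2
  tally=40, idx=4, i=3
  tally=44, idx=4, i=4
  tally=49, idx=4, i=5
  tally=55, idx=4, i=6
  tally=55, idx=5, i=0
  tally=56, idx=5, i=1
  tally=58, idx=5, i=2
  tally=61, idx=5, i=3
  tally=65, idx=5, i=4
  tally=70, idx=5, i=5
  tally=76, idx=5, i=6
  tally=83, idx=5, i=7
  tally=83, idx=6, i=0
  tally=84, idx=6, i=1
  tally=86, idx=6, i=2
  tally=89, idx=6, i=3
  tally=93, idx=6, i=4
  tally=98, idx=6, i=5
  tally=104, idx=6, i=6
  tally=111, idx=6, i=7
  tally=119, idx=6, i=8

Final answer: 119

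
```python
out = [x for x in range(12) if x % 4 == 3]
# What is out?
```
Trace:
  x=0
  x=1
  x=2
  x=3
  x=4
  x=5
  x=6
  x=7
  x=8
  x=9
  x=10
  x=11
  out=[3, 7, 11]

Final answer: [3, 7, 11]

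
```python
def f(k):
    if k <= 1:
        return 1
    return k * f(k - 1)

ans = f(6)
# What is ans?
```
Call trace:
f(k=6)
  f(k=5)
    f(k=4)
      f(k=3)
        f(k=2)
          f(k=1)
          -> return 1
        -> return 2
      -> return 6
    -> return 24
  -> return 120
-> return 720

Final answer: 720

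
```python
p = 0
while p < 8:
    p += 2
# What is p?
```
Trace:
  p=0
  p=2
  p=4
  p=6
  p=8

Final answer: 8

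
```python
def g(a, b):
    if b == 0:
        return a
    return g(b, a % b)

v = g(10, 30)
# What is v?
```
Call trace:
g(a=10, b=30)
  g(a=30, b=10)
    g(a=10, b=0)
    -> return 10
  -> return 10
-> return 10

Final answer: 10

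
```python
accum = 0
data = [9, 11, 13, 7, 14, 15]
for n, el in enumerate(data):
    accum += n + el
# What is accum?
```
Trace:
  accum=0
  accum=9, n=0, el=9
  accum=21, n=1, el=11
  accum=36, n=2, el=13
  accum=46, n=3, el=7
  accum=64, n=4, el=14
  accum=84, n=5, el=15

Final answer: 84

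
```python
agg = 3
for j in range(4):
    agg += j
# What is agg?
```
Trace:
  agg=3
  agg=3, j=0
  agg=4, j=1
  agg=6, j=2
  agg=9, j=3

Final answer: 9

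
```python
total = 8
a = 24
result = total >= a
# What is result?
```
Trace:
  total=8
  total=8, a=24
  total=8, a=24, result=False

Final answer: False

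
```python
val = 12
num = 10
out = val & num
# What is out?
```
Trace:
  val=12
  val=12, num=10
  val=12, num=10, out=8

Final answer: 8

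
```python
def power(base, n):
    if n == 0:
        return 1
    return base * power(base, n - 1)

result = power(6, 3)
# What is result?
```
Call trace:
power(base=6, n=3)
  power(base=6, n=2)
    power(base=6, n=1)
      power(base=6, n=0)
      -> return 1
    -> return 6
  -> return 36
-> return 216

Final answer: 216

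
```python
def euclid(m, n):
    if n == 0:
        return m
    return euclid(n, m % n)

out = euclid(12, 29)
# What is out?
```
Call trace:
euclid(m=12, n=29)
  euclid(m=29, n=12)
    euclid(m=12, n=5)
      euclid(m=5, n=2)
        euclid(m=2, n=1)
          euclid(m=1, n=0)
          -> return 1
        -> return 1
      -> return 1
    -> return 1
  -> return 1
-> return 1

Final answer: 1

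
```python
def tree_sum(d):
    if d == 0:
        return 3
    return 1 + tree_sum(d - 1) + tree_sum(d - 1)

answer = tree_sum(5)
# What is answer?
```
Call trace (a repeated sub-call is expanded the first time; later identical calls just restate its return value):
tree_sum(d=5)
  tree_sum(d=4)
    tree_sum(d=3)
      tree_sum(d=2)
        tree_sum(d=1)
          tree_sum(d=0)
          -> return 3
          tree_sum(d=0)
          -> return 3
        -> return 7
        tree_sum(d=1) -> return 7  (same call as traced above)
      -> return 15
      tree_sum(d=2) -> return 15  (same call as traced above)
    -> return 31
    tree_sum(d=3) -> return 31  (same call as traced above)
  -> return 63
  tree_sum(d=4) -> return 63  (same call as traced above)
-> return 127

Final answer: 127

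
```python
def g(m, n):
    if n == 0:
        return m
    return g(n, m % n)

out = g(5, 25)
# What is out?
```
Call trace:
g(m=5, n=25)
  g(m=25, n=5)
    g(m=5, n=0)
    -> return 5
  -> return 5
-> return 5

Final answer: 5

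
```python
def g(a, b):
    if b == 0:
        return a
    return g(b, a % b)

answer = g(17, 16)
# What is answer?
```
Call trace:
g(a=17, b=16)
  g(a=16, b=1)
    g(a=1, b=0)
    -> return 1
  -> return 1
-> return 1

Final answer: 1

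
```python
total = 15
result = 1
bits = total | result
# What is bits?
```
Trace:
  total=15
  total=15, result=1
  total=15, result=1, bits=15

Final answer: 15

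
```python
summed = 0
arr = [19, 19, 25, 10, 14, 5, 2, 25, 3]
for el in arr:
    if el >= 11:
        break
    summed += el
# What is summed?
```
Trace:
  summed=0
  summed=0, el=19

Final answer: 0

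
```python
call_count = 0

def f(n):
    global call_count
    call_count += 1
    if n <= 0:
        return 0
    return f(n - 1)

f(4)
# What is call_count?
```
Call trace:
f(n=4)
  f(n=3)
    f(n=2)
      f(n=1)
        f(n=0)
        -> return 0
      -> return 0
    -> return 0
  -> return 0
-> return 0

call_count is incremented once per call. f is entered once for each n = 4, 3, 2, 1, 0 (the n <= 0 call returns without recursing), i.e. 4 + 1 calls.
call_count = 5

Final answer: 5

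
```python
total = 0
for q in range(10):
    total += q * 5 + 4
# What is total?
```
Trace:
  total=0
  total=4, q=0
  total=13, q=1
  total=27, q=2
  total=46, q=3
  total=70, q=4
  total=99, q=5
  total=133, q=6
  total=172, q=7
  total=216, q=8
  total=265, q=9

Final answer: 265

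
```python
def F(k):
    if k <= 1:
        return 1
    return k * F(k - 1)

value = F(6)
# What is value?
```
Call trace:
F(k=6)
  F(k=5)
    F(k=4)
      F(k=3)
        F(k=2)
          F(k=1)
          -> return 1
        -> return 2
      -> return 6
    -> return 24
  -> return 120
-> return 720

Final answer: 720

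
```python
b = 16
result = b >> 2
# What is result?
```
Trace:
  b=16
  b=16, result=4

Final answer: 4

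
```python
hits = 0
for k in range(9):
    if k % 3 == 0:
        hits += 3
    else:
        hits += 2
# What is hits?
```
Trace:
  hits=0
  hits=3, k=0
  hits=5, k=1
  hits=7, k=2
  hits=10, k=3
  hits=12, k=4
  hits=14, k=5
  hits=17, k=6
  hits=19, k=7
  hits=21, k=8

Final answer: 21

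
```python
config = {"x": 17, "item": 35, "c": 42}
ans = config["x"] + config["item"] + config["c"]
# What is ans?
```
Trace:
  config={'x': 17, 'item': 35, 'c': 42}
  config={'x': 17, 'item': 35, 'c': 42}, ans=94

Final answer: 94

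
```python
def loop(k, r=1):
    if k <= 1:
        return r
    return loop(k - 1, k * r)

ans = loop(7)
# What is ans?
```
Call trace:
loop(k=7, r=1)
  loop(k=6, r=7)
    loop(k=5, r=42)
      loop(k=4, r=210)
        loop(k=3, r=840)
          loop(k=2, r=2520)
            loop(k=1, r=5040)
            -> return 5040
          -> return 5040
        -> return 5040
      -> return 5040
    -> return 5040
  -> return 5040
-> return 5040

Final answer: 5040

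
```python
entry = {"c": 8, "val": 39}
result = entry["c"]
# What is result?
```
Trace:
  entry={'c': 8, 'val': 39}
  entry={'c': 8, 'val': 39}, result=8

Final answer: 8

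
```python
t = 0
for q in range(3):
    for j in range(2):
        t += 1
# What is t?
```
Trace:
  t=0
  t=1, q=0, j=0
  t=2, q=0, j=1
  t=3, q=1, j=0
  t=4, q=1, j=1
  t=5, q=2, j=0
  t=6, q=2, j=1

Final answer: 6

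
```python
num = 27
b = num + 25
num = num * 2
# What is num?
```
Trace:
  num=27
  num=27, b=52
  num=54, b=52

Final answer: 54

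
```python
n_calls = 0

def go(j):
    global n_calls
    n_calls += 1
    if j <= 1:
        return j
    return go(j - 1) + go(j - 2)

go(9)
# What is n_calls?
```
Call trace (a repeated sub-call is expanded the first time; later identical calls just restate its return value):
go(j=9)
  go(j=8)
    go(j=7)
      go(j=6)
        go(j=5)
          go(j=4)
            go(j=3)
              go(j=2)
                go(j=1)
                -> return 1
                go(j=0)
                -> return 0
              -> return 1
              go(j=1)
              -> return 1
            -> return 2
            go(j=2) -> return 1  (same call as traced above)
          -> return 3
          go(j=3) -> return 2  (same call as traced above)
        -> return 5
        go(j=4) -> return 3  (same call as traced above)
      -> return 8
      go(j=5) -> return 5  (same call as traced above)
    -> return 13
    go(j=6) -> return 8  (same call as traced above)
  -> return 21
  go(j=7) -> return 13  (same call as traced above)
-> return 34

n_calls is incremented once per call, so count the calls in each subtree. Let C(j) = number of calls made by go(j).
C(0) = C(1) = 1 (base case, no recursion); C(j) = 1 + C(j - 1) + C(j - 2) otherwise.
C(2) = 1 + C(1) + C(0) = 1 + 1 + 1 = 3
C(3) = 1 + C(2) + C(1) = 1 + 3 + 1 = 5
C(4) = 1 + C(3) + C(2) = 1 + 5 + 3 = 9
C(5) = 1 + C(4) + C(3) = 1 + 9 + 5 = 15
C(6) = 1 + C(5) + C(4) = 1 + 15 + 9 = 25
C(7) = 1 + C(6) + C(5) = 1 + 25 + 15 = 41
C(8) = 1 + C(7) + C(6) = 1 + 41 + 25 = 67
C(9) = 1 + C(8) + C(7) = 1 + 67 + 41 = 109
n_calls = C(9) = 109

Final answer: 109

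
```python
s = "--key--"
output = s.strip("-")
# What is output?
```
Trace:
  s='--key--'
  s='--key--', output='key'

Final answer: 'key'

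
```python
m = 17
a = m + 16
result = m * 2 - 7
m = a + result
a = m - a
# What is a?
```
Trace:
  m=17
  m=17, a=33
  m=17, a=33, result=27
  m=60, a=33, result=27
  m=60, a=27, result=27

Final answer: 27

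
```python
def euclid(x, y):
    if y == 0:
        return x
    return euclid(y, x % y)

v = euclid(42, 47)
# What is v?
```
Call trace:
euclid(x=42, y=47)
  euclid(x=47, y=42)
    euclid(x=42, y=5)
      euclid(x=5, y=2)
        euclid(x=2, y=1)
          euclid(x=1, y=0)
          -> return 1
        -> return 1
      -> return 1
    -> return 1
  -> return 1
-> return 1

Final answer: 1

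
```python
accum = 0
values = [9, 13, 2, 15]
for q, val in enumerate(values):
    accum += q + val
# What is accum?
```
Trace:
  accum=0
  accum=9, q=0, val=9
  accum=23, q=1, val=13
  accum=27, q=2, val=2
  accum=45, q=3, val=15

Final answer: 45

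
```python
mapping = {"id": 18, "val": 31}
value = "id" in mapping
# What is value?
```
Trace:
  mapping={'id': 18, 'val': 31}
  mapping={'id': 18, 'val': 31}, value=True

Final answer: True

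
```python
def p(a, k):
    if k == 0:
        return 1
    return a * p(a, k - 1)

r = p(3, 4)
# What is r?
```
Call trace:
p(a=3, k=4)
  p(a=3, k=3)
    p(a=3, k=2)
      p(a=3, k=1)
        p(a=3, k=0)
        -> return 1
      -> return 3
    -> return 9
  -> return 27
-> return 81

Final answer: 81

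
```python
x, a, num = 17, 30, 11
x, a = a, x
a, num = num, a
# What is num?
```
Trace:
  x=17, a=30, num=11
  x=30, a=17, num=11
  x=30, a=11, num=17

Final answer: 17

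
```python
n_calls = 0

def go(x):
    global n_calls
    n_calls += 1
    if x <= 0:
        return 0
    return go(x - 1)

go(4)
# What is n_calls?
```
Call trace:
go(x=4)
  go(x=3)
    go(x=2)
      go(x=1)
        go(x=0)
        -> return 0
      -> return 0
    -> return 0
  -> return 0
-> return 0

n_calls is incremented once per call. go is entered once for each x = 4, 3, 2, 1, 0 (the x <= 0 call returns without recursing), i.e. 4 + 1 calls.
n_calls = 5

Final answer: 5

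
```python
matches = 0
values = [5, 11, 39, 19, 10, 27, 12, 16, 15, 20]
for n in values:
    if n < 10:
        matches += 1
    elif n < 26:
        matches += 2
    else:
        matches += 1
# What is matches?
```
Trace:
  matches=0
  matches=1, n=5
  matches=3, n=11
  matches=4, n=39
  matches=6, n=19
  matches=8, n=10
  matches=9, n=27
  matches=11, n=12
  matches=13, n=16
  matches=15, n=15
  matches=17, n=20

Final answer: 17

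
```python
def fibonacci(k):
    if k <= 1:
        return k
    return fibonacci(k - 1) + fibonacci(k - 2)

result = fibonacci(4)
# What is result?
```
Call trace (a repeated sub-call is expanded the first time; later identical calls just restate its return value):
fibonacci(k=4)
  fibonacci(k=3)
    fibonacci(k=2)
      fibonacci(k=1)
      -> return 1
      fibonacci(k=0)
      -> return 0
    -> return 1
    fibonacci(k=1)
    -> return 1
  -> return 2
  fibonacci(k=2) -> return 1  (same call as traced above)
-> return 3

Final answer: 3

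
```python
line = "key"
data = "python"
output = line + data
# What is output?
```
Trace:
  line='key'
  line='key', data='python'
  line='key', data='python', output='keypython'

Final answer: 'keypython'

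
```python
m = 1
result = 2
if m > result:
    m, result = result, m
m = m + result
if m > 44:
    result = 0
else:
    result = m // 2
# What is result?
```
Trace:
  m=1
  m=1, result=2
  m=1, result=2
  m=3, result=2
  m=3, result=1

Final answer: 1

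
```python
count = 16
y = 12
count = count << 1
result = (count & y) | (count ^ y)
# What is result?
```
Trace:
  count=16
  count=16, y=12
  count=32, y=12
  count=32, y=12, result=44

Final answer: 44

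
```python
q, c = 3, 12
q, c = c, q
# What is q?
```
Trace:
  q=3, c=12
  q=12, c=3

Final answer: 12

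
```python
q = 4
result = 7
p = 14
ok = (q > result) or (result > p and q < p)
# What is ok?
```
Trace:
  q=4
  q=4, result=7
  q=4, result=7, p=14
  q=4, result=7, p=14, ok=False

Final answer: False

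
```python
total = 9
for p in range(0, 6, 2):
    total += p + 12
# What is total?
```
Trace:
  total=9
  total=21, p=0
  total=35, p=2
  total=51, p=4

Final answer: 51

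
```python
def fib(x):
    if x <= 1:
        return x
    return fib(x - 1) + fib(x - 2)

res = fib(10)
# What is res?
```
Call trace (a repeated sub-call is expanded the first time; later identical calls just restate its return value):
fib(x=10)
  fib(x=9)
    fib(x=8)
      fib(x=7)
        fib(x=6)
          fib(x=5)
            fib(x=4)
              fib(x=3)
                fib(x=2)
                  fib(x=1)
                  -> return 1
                  fib(x=0)
                  -> return 0
                -> return 1
                fib(x=1)
                -> return 1
              -> return 2
              fib(x=2) -> return 1  (same call as traced above)
            -> return 3
            fib(x=3) -> return 2  (same call as traced above)
          -> return 5
          fib(x=4) -> return 3  (same call as traced above)
        -> return 8
        fib(x=5) -> return 5  (same call as traced above)
      -> return 13
      fib(x=6) -> return 8  (same call as traced above)
    -> return 21
    fib(x=7) -> return 13  (same call as traced above)
  -> return 34
  fib(x=8) -> return 21  (same call as traced above)
-> return 55

Final answer: 55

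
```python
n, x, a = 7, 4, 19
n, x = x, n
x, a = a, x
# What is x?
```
Trace:
  n=7, x=4, a=19
  n=4, x=7, a=19
  n=4, x=19, a=7

Final answer: 19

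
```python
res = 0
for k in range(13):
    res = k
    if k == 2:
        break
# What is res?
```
Trace:
  res=0
  res=0, k=0
  res=1, k=1
  res=2, k=2

Final answer: 2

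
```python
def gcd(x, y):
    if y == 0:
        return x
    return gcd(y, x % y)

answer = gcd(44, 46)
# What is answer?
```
Call trace:
gcd(x=44, y=46)
  gcd(x=46, y=44)
    gcd(x=44, y=2)
      gcd(x=2, y=0)
      -> return 2
    -> return 2
  -> return 2
-> return 2

Final answer: 2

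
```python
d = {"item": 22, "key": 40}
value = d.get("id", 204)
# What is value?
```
Trace:
  d={'item': 22, 'key': 40}
  d={'item': 22, 'key': 40}, value=204

Final answer: 204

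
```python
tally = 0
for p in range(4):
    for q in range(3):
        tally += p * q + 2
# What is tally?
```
Trace:
  tally=0
  tally=2, p=0, q=0
  tally=4, p=0, q=1
  tally=6, p=0, q=2
  tally=8, p=1, q=0
  tally=11, p=1, q=1
  tally=15, p=1, q=2
  tally=17, p=2, q=0
  tally=21, p=2, q=1
  tally=27, p=2, q=2
  tally=29, p=3, q=0
  tally=34, p=3, q=1
  tally=42, p=3, q=2

Final answer: 42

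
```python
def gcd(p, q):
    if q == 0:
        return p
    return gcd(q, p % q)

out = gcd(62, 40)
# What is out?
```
Call trace:
gcd(p=62, q=40)
  gcd(p=40, q=22)
    gcd(p=22, q=18)
      gcd(p=18, q=4)
        gcd(p=4, q=2)
          gcd(p=2, q=0)
          -> return 2
        -> return 2
      -> return 2
    -> return 2
  -> return 2
-> return 2

Final answer: 2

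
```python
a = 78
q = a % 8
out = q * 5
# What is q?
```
Trace:
  a=78
  a=78, q=6
  a=78, q=6, out=30

Final answer: 6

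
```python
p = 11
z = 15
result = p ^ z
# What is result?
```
Trace:
  p=11
  p=11, z=15
  p=11, z=15, result=4

Final answer: 4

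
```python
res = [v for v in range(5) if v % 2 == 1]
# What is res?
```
Trace:
  v=0
  v=1
  v=2
  v=3
  v=4
  res=[1, 3]

Final answer: [1, 3]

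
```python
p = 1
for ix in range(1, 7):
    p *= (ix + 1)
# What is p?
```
Trace:
  p=1
  p=2, ix=1
  p=6, ix=2
  p=24, ix=3
  p=120, ix=4
  p=720, ix=5
  p=5040, ix=6

Final answer: 5040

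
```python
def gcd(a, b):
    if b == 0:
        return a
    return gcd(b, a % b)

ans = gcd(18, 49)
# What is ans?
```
Call trace:
gcd(a=18, b=49)
  gcd(a=49, b=18)
    gcd(a=18, b=13)
      gcd(a=13, b=5)
        gcd(a=5, b=3)
          gcd(a=3, b=2)
            gcd(a=2, b=1)
              gcd(a=1, b=0)
              -> return 1
            -> return 1
          -> return 1
        -> return 1
      -> return 1
    -> return 1
  -> return 1
-> return 1

Final answer: 1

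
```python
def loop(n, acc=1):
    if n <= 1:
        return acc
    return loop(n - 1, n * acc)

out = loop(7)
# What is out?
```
Call trace:
loop(n=7, acc=1)
  loop(n=6, acc=7)
    loop(n=5, acc=42)
      loop(n=4, acc=210)
        loop(n=3, acc=840)
          loop(n=2, acc=2520)
            loop(n=1, acc=5040)
            -> return 5040
          -> return 5040
        -> return 5040
      -> return 5040
    -> return 5040
  -> return 5040
-> return 5040

Final answer: 5040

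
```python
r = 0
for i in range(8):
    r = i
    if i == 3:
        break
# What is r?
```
Trace:
  r=0
  r=0, i=0
  r=1, i=1
  r=2, i=2
  r=3, i=3

Final answer: 3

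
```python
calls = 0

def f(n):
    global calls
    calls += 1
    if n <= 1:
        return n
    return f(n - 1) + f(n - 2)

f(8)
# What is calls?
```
Call trace (a repeated sub-call is expanded the first time; later identical calls just restate its return value):
f(n=8)
  f(n=7)
    f(n=6)
      f(n=5)
        f(n=4)
          f(n=3)
            f(n=2)
              f(n=1)
              -> return 1
              f(n=0)
              -> return 0
            -> return 1
            f(n=1)
            -> return 1
          -> return 2
          f(n=2) -> return 1  (same call as traced above)
        -> return 3
        f(n=3) -> return 2  (same call as traced above)
      -> return 5
      f(n=4) -> return 3  (same call as traced above)
    -> return 8
    f(n=5) -> return 5  (same call as traced above)
  -> return 13
  f(n=6) -> return 8  (same call as traced above)
-> return 21

calls is incremented once per call, so count the calls in each subtree. Let C(n) = number of calls made by f(n).
C(0) = C(1) = 1 (base case, no recursion); C(n) = 1 + C(n - 1) + C(n - 2) otherwise.
C(2) = 1 + C(1) + C(0) = 1 + 1 + 1 = 3
C(3) = 1 + C(2) + C(1) = 1 + 3 + 1 = 5
C(4) = 1 + C(3) + C(2) = 1 + 5 + 3 = 9
C(5) = 1 + C(4) + C(3) = 1 + 9 + 5 = 15
C(6) = 1 + C(5) + C(4) = 1 + 15 + 9 = 25
C(7) = 1 + C(6) + C(5) = 1 + 25 + 15 = 41
C(8) = 1 + C(7) + C(6) = 1 + 41 + 25 = 67
calls = C(8) = 67

Final answer: 67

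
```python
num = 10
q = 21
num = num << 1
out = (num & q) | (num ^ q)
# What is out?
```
Trace:
  num=10
  num=10, q=21
  num=20, q=21
  num=20, q=21, out=21

Final answer: 21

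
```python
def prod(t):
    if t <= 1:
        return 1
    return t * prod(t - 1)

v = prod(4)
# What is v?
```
Call trace:
prod(t=4)
  prod(t=3)
    prod(t=2)
      prod(t=1)
      -> return 1
    -> return 2
  -> return 6
-> return 24

Final answer: 24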